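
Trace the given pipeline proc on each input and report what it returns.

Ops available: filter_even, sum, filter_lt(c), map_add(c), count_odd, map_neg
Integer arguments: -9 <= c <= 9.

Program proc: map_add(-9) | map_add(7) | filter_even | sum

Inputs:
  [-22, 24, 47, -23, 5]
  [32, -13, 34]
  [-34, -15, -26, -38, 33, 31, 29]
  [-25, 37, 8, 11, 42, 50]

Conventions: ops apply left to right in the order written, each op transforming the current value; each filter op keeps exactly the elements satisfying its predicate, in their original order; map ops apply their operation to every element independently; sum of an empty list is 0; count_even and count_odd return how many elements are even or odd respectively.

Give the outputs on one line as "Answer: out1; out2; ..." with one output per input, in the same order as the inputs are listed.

Execution, op by op:
  [-22, 24, 47, -23, 5] -> [-31, 15, 38, -32, -4] -> [-24, 22, 45, -25, 3] -> [-24, 22] -> -2
  [32, -13, 34] -> [23, -22, 25] -> [30, -15, 32] -> [30, 32] -> 62
  [-34, -15, -26, -38, 33, 31, 29] -> [-43, -24, -35, -47, 24, 22, 20] -> [-36, -17, -28, -40, 31, 29, 27] -> [-36, -28, -40] -> -104
  [-25, 37, 8, 11, 42, 50] -> [-34, 28, -1, 2, 33, 41] -> [-27, 35, 6, 9, 40, 48] -> [6, 40, 48] -> 94

-2; 62; -104; 94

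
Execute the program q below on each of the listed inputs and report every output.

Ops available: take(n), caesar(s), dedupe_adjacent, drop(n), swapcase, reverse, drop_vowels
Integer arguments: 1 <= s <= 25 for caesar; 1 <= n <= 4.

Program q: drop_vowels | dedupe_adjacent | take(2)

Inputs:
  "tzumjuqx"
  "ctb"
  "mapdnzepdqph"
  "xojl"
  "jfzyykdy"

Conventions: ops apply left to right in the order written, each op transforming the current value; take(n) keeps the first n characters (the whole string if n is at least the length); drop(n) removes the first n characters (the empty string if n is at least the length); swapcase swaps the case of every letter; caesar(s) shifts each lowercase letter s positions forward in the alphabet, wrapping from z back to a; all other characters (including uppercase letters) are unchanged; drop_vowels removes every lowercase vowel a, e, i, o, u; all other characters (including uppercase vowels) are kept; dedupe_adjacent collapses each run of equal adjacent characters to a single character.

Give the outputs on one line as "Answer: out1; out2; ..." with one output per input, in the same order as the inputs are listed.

Execution, op by op:
  "tzumjuqx" -> "tzmjqx" -> "tzmjqx" -> "tz"
  "ctb" -> "ctb" -> "ctb" -> "ct"
  "mapdnzepdqph" -> "mpdnzpdqph" -> "mpdnzpdqph" -> "mp"
  "xojl" -> "xjl" -> "xjl" -> "xj"
  "jfzyykdy" -> "jfzyykdy" -> "jfzykdy" -> "jf"

"tz"; "ct"; "mp"; "xj"; "jf"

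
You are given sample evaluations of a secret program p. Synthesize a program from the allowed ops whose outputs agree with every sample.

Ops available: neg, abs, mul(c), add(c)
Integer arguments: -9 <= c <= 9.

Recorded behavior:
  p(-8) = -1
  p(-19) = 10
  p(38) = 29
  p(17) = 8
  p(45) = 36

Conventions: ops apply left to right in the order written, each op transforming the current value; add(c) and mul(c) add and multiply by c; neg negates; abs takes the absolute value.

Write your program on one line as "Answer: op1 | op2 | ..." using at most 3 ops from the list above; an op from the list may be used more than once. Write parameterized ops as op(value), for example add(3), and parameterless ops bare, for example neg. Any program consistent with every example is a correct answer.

abs | add(-9)

Check, running the answer program on each example:
  -8 -> 8 -> -1
  -19 -> 19 -> 10
  38 -> 38 -> 29
  17 -> 17 -> 8
  45 -> 45 -> 36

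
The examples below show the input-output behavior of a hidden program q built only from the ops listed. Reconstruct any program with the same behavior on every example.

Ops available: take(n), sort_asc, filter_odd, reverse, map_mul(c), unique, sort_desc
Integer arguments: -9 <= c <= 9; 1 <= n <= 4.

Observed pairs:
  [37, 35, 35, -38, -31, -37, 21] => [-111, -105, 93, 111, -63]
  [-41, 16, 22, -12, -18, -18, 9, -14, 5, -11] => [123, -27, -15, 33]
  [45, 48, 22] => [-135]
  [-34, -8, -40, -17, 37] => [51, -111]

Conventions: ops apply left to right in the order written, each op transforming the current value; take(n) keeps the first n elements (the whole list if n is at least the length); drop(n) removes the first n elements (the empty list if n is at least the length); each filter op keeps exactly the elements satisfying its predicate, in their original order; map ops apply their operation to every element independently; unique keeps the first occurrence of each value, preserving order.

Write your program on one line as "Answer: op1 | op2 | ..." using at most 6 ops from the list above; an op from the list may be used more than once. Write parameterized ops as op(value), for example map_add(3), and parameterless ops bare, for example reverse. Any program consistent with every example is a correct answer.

filter_odd | reverse | unique | map_mul(-3) | reverse

Check, running the answer program on each example:
  [37, 35, 35, -38, -31, -37, 21] -> [37, 35, 35, -31, -37, 21] -> [21, -37, -31, 35, 35, 37] -> [21, -37, -31, 35, 37] -> [-63, 111, 93, -105, -111] -> [-111, -105, 93, 111, -63]
  [-41, 16, 22, -12, -18, -18, 9, -14, 5, -11] -> [-41, 9, 5, -11] -> [-11, 5, 9, -41] -> [-11, 5, 9, -41] -> [33, -15, -27, 123] -> [123, -27, -15, 33]
  [45, 48, 22] -> [45] -> [45] -> [45] -> [-135] -> [-135]
  [-34, -8, -40, -17, 37] -> [-17, 37] -> [37, -17] -> [37, -17] -> [-111, 51] -> [51, -111]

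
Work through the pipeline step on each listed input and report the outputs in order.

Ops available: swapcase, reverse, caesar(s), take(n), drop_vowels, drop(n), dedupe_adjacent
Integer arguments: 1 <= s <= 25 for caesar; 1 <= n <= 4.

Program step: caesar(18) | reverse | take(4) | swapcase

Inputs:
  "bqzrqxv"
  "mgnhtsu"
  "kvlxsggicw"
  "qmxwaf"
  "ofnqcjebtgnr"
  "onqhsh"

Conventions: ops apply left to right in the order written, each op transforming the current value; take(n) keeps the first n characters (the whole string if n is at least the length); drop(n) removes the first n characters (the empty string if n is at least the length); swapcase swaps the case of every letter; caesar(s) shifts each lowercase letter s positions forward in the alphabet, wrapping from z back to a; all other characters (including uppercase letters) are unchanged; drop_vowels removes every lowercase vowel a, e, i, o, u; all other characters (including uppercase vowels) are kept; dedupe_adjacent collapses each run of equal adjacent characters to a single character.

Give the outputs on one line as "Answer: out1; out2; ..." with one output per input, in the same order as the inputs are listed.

"NPIJ"; "MKLZ"; "OUAY"; "XSOP"; "JFYL"; "ZKZI"

Execution, op by op:
  "bqzrqxv" -> "tirjipn" -> "npijrit" -> "npij" -> "NPIJ"
  "mgnhtsu" -> "eyfzlkm" -> "mklzfye" -> "mklz" -> "MKLZ"
  "kvlxsggicw" -> "cndpkyyauo" -> "ouayykpdnc" -> "ouay" -> "OUAY"
  "qmxwaf" -> "ieposx" -> "xsopei" -> "xsop" -> "XSOP"
  "ofnqcjebtgnr" -> "gxfiubwtlyfj" -> "jfyltwbuifxg" -> "jfyl" -> "JFYL"
  "onqhsh" -> "gfizkz" -> "zkzifg" -> "zkzi" -> "ZKZI"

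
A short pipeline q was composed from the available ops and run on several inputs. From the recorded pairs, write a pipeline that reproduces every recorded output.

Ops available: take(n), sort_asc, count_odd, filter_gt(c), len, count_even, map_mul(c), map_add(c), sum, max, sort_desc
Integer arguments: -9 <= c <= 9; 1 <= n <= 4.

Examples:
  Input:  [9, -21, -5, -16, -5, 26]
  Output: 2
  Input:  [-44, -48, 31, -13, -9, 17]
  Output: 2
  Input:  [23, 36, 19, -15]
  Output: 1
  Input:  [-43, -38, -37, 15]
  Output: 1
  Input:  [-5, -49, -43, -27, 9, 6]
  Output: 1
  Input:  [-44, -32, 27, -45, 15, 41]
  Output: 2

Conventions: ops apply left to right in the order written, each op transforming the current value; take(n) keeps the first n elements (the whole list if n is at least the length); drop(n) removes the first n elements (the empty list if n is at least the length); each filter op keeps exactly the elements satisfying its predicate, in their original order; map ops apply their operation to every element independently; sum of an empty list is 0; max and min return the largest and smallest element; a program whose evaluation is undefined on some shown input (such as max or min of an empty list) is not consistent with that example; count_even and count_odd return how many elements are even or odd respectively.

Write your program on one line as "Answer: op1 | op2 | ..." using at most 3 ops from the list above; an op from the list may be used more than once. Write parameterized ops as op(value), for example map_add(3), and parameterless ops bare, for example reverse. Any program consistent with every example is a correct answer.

map_add(9) | map_mul(-1) | count_odd

Check, running the answer program on each example:
  [9, -21, -5, -16, -5, 26] -> [18, -12, 4, -7, 4, 35] -> [-18, 12, -4, 7, -4, -35] -> 2
  [-44, -48, 31, -13, -9, 17] -> [-35, -39, 40, -4, 0, 26] -> [35, 39, -40, 4, 0, -26] -> 2
  [23, 36, 19, -15] -> [32, 45, 28, -6] -> [-32, -45, -28, 6] -> 1
  [-43, -38, -37, 15] -> [-34, -29, -28, 24] -> [34, 29, 28, -24] -> 1
  [-5, -49, -43, -27, 9, 6] -> [4, -40, -34, -18, 18, 15] -> [-4, 40, 34, 18, -18, -15] -> 1
  [-44, -32, 27, -45, 15, 41] -> [-35, -23, 36, -36, 24, 50] -> [35, 23, -36, 36, -24, -50] -> 2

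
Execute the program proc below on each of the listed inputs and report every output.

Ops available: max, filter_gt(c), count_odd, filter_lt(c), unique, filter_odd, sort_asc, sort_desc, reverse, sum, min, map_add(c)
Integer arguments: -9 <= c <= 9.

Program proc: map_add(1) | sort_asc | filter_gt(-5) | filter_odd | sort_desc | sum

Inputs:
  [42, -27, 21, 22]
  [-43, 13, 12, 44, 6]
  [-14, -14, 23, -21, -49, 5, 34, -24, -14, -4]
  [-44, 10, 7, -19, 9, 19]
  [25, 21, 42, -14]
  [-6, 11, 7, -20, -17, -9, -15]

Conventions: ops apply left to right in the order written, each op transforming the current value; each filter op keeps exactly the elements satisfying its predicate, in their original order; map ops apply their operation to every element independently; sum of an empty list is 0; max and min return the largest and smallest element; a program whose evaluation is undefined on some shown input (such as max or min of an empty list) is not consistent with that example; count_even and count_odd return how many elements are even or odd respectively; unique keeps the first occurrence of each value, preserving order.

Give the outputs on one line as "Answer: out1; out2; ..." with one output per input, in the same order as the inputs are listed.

66; 65; 32; 11; 43; 0

Execution, op by op:
  [42, -27, 21, 22] -> [43, -26, 22, 23] -> [-26, 22, 23, 43] -> [22, 23, 43] -> [23, 43] -> [43, 23] -> 66
  [-43, 13, 12, 44, 6] -> [-42, 14, 13, 45, 7] -> [-42, 7, 13, 14, 45] -> [7, 13, 14, 45] -> [7, 13, 45] -> [45, 13, 7] -> 65
  [-14, -14, 23, -21, -49, 5, 34, -24, -14, -4] -> [-13, -13, 24, -20, -48, 6, 35, -23, -13, -3] -> [-48, -23, -20, -13, -13, -13, -3, 6, 24, 35] -> [-3, 6, 24, 35] -> [-3, 35] -> [35, -3] -> 32
  [-44, 10, 7, -19, 9, 19] -> [-43, 11, 8, -18, 10, 20] -> [-43, -18, 8, 10, 11, 20] -> [8, 10, 11, 20] -> [11] -> [11] -> 11
  [25, 21, 42, -14] -> [26, 22, 43, -13] -> [-13, 22, 26, 43] -> [22, 26, 43] -> [43] -> [43] -> 43
  [-6, 11, 7, -20, -17, -9, -15] -> [-5, 12, 8, -19, -16, -8, -14] -> [-19, -16, -14, -8, -5, 8, 12] -> [8, 12] -> [] -> [] -> 0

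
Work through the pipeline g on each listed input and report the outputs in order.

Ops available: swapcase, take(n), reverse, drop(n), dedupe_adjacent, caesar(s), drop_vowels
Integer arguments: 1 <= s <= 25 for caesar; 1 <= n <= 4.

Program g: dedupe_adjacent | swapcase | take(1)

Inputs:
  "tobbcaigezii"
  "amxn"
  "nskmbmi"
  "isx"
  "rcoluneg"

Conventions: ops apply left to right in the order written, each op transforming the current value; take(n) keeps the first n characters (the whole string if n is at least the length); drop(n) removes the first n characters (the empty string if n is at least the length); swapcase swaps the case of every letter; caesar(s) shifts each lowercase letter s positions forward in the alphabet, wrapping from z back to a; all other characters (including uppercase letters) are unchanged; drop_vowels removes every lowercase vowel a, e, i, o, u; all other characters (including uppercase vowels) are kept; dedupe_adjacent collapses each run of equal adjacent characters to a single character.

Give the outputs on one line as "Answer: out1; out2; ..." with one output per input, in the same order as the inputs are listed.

Execution, op by op:
  "tobbcaigezii" -> "tobcaigezi" -> "TOBCAIGEZI" -> "T"
  "amxn" -> "amxn" -> "AMXN" -> "A"
  "nskmbmi" -> "nskmbmi" -> "NSKMBMI" -> "N"
  "isx" -> "isx" -> "ISX" -> "I"
  "rcoluneg" -> "rcoluneg" -> "RCOLUNEG" -> "R"

"T"; "A"; "N"; "I"; "R"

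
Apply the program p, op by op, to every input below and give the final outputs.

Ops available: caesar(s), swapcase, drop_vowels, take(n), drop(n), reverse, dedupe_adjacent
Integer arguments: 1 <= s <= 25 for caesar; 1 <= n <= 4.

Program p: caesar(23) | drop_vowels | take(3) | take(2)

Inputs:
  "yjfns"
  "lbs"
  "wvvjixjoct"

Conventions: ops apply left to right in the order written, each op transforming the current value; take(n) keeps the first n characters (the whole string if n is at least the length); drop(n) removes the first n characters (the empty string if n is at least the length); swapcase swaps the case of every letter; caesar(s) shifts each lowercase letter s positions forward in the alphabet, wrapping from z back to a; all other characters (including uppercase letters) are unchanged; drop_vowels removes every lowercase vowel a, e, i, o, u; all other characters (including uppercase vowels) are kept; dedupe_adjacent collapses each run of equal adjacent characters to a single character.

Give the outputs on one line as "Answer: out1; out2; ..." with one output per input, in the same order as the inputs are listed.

Execution, op by op:
  "yjfns" -> "vgckp" -> "vgckp" -> "vgc" -> "vg"
  "lbs" -> "iyp" -> "yp" -> "yp" -> "yp"
  "wvvjixjoct" -> "tssgfuglzq" -> "tssgfglzq" -> "tss" -> "ts"

"vg"; "yp"; "ts"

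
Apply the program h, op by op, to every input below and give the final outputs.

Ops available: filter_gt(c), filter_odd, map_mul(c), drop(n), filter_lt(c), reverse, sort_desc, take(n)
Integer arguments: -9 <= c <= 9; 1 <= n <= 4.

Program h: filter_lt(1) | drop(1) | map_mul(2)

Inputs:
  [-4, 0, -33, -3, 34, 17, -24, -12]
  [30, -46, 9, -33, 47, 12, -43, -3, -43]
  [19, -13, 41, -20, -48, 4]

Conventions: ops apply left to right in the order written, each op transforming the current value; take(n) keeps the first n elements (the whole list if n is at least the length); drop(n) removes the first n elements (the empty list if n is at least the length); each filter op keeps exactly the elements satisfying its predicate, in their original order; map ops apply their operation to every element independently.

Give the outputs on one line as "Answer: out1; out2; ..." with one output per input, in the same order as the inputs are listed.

[0, -66, -6, -48, -24]; [-66, -86, -6, -86]; [-40, -96]

Execution, op by op:
  [-4, 0, -33, -3, 34, 17, -24, -12] -> [-4, 0, -33, -3, -24, -12] -> [0, -33, -3, -24, -12] -> [0, -66, -6, -48, -24]
  [30, -46, 9, -33, 47, 12, -43, -3, -43] -> [-46, -33, -43, -3, -43] -> [-33, -43, -3, -43] -> [-66, -86, -6, -86]
  [19, -13, 41, -20, -48, 4] -> [-13, -20, -48] -> [-20, -48] -> [-40, -96]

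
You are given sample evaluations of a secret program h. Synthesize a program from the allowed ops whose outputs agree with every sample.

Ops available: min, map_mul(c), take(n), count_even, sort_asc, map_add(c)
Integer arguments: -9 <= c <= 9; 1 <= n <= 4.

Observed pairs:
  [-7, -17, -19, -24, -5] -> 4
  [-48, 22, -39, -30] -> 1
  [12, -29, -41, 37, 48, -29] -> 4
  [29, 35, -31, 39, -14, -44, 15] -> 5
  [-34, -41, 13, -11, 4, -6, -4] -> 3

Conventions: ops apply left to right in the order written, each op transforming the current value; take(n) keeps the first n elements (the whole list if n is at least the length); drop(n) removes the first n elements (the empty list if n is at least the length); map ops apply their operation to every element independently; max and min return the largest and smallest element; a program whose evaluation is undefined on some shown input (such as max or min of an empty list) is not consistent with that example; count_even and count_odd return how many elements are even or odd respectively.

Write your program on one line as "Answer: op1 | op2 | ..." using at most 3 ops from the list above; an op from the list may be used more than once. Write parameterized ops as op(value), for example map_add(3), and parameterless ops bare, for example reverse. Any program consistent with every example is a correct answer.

map_add(-7) | count_even

Check, running the answer program on each example:
  [-7, -17, -19, -24, -5] -> [-14, -24, -26, -31, -12] -> 4
  [-48, 22, -39, -30] -> [-55, 15, -46, -37] -> 1
  [12, -29, -41, 37, 48, -29] -> [5, -36, -48, 30, 41, -36] -> 4
  [29, 35, -31, 39, -14, -44, 15] -> [22, 28, -38, 32, -21, -51, 8] -> 5
  [-34, -41, 13, -11, 4, -6, -4] -> [-41, -48, 6, -18, -3, -13, -11] -> 3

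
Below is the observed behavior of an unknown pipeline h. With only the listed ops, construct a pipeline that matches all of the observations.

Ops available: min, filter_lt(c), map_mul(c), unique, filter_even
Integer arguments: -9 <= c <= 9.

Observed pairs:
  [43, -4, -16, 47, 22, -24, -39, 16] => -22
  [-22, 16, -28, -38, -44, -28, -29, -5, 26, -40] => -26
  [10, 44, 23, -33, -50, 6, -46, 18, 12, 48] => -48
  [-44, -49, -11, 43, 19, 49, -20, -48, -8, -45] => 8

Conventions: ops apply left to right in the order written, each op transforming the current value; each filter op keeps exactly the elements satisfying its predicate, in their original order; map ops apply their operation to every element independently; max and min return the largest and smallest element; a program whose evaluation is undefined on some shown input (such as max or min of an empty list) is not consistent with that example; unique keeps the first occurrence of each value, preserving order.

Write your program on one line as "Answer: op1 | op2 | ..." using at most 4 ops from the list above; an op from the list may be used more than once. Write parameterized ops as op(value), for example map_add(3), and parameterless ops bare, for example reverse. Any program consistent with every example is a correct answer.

filter_even | unique | map_mul(-1) | min

Check, running the answer program on each example:
  [43, -4, -16, 47, 22, -24, -39, 16] -> [-4, -16, 22, -24, 16] -> [-4, -16, 22, -24, 16] -> [4, 16, -22, 24, -16] -> -22
  [-22, 16, -28, -38, -44, -28, -29, -5, 26, -40] -> [-22, 16, -28, -38, -44, -28, 26, -40] -> [-22, 16, -28, -38, -44, 26, -40] -> [22, -16, 28, 38, 44, -26, 40] -> -26
  [10, 44, 23, -33, -50, 6, -46, 18, 12, 48] -> [10, 44, -50, 6, -46, 18, 12, 48] -> [10, 44, -50, 6, -46, 18, 12, 48] -> [-10, -44, 50, -6, 46, -18, -12, -48] -> -48
  [-44, -49, -11, 43, 19, 49, -20, -48, -8, -45] -> [-44, -20, -48, -8] -> [-44, -20, -48, -8] -> [44, 20, 48, 8] -> 8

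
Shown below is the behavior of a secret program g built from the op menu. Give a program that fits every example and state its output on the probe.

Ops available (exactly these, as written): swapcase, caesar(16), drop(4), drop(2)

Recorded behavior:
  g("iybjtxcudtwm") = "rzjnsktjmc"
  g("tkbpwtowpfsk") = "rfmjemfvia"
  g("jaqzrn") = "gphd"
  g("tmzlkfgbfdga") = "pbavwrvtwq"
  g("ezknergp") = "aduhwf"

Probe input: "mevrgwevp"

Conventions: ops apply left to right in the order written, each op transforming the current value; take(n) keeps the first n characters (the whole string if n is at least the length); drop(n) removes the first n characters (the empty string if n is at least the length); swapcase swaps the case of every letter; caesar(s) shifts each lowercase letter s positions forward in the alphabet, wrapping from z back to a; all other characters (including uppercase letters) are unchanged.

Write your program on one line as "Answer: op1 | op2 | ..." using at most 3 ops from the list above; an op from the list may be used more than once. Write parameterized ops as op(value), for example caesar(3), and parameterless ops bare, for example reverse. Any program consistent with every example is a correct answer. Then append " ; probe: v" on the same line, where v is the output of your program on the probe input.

caesar(16) | drop(2) ; probe: "lhwmulf"

Check, running the answer program on each example:
  "iybjtxcudtwm" -> "yorzjnsktjmc" -> "rzjnsktjmc"
  "tkbpwtowpfsk" -> "jarfmjemfvia" -> "rfmjemfvia"
  "jaqzrn" -> "zqgphd" -> "gphd"
  "tmzlkfgbfdga" -> "jcpbavwrvtwq" -> "pbavwrvtwq"
  "ezknergp" -> "upaduhwf" -> "aduhwf"
  probe: "mevrgwevp" -> "culhwmulf" -> "lhwmulf"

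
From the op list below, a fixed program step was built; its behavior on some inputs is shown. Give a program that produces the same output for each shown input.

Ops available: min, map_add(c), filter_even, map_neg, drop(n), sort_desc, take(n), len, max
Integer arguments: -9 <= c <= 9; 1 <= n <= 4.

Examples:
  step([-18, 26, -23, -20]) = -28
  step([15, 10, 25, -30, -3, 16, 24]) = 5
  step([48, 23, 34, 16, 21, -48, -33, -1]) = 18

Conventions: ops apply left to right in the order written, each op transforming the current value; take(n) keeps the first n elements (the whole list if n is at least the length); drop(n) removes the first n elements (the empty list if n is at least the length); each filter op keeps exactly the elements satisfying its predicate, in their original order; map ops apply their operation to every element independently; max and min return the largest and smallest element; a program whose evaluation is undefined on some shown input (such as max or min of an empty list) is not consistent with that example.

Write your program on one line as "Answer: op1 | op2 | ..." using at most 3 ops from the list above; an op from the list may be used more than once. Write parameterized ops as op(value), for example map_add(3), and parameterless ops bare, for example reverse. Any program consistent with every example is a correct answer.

map_add(-5) | take(3) | min

Check, running the answer program on each example:
  [-18, 26, -23, -20] -> [-23, 21, -28, -25] -> [-23, 21, -28] -> -28
  [15, 10, 25, -30, -3, 16, 24] -> [10, 5, 20, -35, -8, 11, 19] -> [10, 5, 20] -> 5
  [48, 23, 34, 16, 21, -48, -33, -1] -> [43, 18, 29, 11, 16, -53, -38, -6] -> [43, 18, 29] -> 18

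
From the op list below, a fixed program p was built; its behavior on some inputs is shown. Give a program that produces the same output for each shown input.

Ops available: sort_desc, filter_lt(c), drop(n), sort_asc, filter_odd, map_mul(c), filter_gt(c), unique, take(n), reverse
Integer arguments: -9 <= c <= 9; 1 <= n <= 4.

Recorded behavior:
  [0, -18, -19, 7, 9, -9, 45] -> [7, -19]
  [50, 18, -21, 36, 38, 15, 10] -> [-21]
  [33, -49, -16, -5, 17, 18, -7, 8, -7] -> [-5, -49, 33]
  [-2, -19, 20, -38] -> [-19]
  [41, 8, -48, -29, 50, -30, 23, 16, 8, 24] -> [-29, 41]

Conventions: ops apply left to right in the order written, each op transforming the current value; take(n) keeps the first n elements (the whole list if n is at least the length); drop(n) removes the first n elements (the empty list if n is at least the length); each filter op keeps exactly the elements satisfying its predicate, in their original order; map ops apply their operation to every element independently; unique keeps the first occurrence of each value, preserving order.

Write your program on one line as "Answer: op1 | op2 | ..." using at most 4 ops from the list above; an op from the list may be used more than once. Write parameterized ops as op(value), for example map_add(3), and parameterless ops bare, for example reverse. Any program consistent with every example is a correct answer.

take(4) | reverse | filter_odd

Check, running the answer program on each example:
  [0, -18, -19, 7, 9, -9, 45] -> [0, -18, -19, 7] -> [7, -19, -18, 0] -> [7, -19]
  [50, 18, -21, 36, 38, 15, 10] -> [50, 18, -21, 36] -> [36, -21, 18, 50] -> [-21]
  [33, -49, -16, -5, 17, 18, -7, 8, -7] -> [33, -49, -16, -5] -> [-5, -16, -49, 33] -> [-5, -49, 33]
  [-2, -19, 20, -38] -> [-2, -19, 20, -38] -> [-38, 20, -19, -2] -> [-19]
  [41, 8, -48, -29, 50, -30, 23, 16, 8, 24] -> [41, 8, -48, -29] -> [-29, -48, 8, 41] -> [-29, 41]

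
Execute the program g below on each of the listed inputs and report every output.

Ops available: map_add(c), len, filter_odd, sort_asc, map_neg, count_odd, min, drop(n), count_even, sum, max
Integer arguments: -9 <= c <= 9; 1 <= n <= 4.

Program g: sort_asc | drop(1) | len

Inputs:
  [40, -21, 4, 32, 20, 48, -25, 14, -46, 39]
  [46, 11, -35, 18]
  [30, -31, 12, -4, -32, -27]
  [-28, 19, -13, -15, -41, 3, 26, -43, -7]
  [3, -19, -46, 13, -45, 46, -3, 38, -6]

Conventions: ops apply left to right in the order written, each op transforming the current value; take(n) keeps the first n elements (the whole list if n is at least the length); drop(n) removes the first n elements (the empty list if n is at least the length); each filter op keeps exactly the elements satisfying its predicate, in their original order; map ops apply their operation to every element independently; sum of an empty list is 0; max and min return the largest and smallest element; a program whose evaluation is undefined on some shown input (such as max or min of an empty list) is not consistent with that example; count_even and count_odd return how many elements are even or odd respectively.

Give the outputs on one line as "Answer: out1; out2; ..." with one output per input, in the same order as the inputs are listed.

Execution, op by op:
  [40, -21, 4, 32, 20, 48, -25, 14, -46, 39] -> [-46, -25, -21, 4, 14, 20, 32, 39, 40, 48] -> [-25, -21, 4, 14, 20, 32, 39, 40, 48] -> 9
  [46, 11, -35, 18] -> [-35, 11, 18, 46] -> [11, 18, 46] -> 3
  [30, -31, 12, -4, -32, -27] -> [-32, -31, -27, -4, 12, 30] -> [-31, -27, -4, 12, 30] -> 5
  [-28, 19, -13, -15, -41, 3, 26, -43, -7] -> [-43, -41, -28, -15, -13, -7, 3, 19, 26] -> [-41, -28, -15, -13, -7, 3, 19, 26] -> 8
  [3, -19, -46, 13, -45, 46, -3, 38, -6] -> [-46, -45, -19, -6, -3, 3, 13, 38, 46] -> [-45, -19, -6, -3, 3, 13, 38, 46] -> 8

9; 3; 5; 8; 8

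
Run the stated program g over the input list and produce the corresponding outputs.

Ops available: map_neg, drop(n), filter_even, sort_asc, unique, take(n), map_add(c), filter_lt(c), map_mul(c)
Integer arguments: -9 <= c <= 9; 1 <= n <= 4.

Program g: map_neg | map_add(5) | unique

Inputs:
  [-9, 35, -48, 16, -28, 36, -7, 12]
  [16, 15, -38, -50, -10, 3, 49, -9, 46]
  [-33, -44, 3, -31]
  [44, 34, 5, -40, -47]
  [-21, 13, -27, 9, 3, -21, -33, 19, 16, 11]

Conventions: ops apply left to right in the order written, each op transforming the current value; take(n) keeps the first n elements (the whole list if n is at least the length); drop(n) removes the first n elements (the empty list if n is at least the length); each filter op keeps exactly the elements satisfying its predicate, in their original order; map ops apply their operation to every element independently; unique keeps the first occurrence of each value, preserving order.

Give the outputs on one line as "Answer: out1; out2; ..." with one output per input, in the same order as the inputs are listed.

Execution, op by op:
  [-9, 35, -48, 16, -28, 36, -7, 12] -> [9, -35, 48, -16, 28, -36, 7, -12] -> [14, -30, 53, -11, 33, -31, 12, -7] -> [14, -30, 53, -11, 33, -31, 12, -7]
  [16, 15, -38, -50, -10, 3, 49, -9, 46] -> [-16, -15, 38, 50, 10, -3, -49, 9, -46] -> [-11, -10, 43, 55, 15, 2, -44, 14, -41] -> [-11, -10, 43, 55, 15, 2, -44, 14, -41]
  [-33, -44, 3, -31] -> [33, 44, -3, 31] -> [38, 49, 2, 36] -> [38, 49, 2, 36]
  [44, 34, 5, -40, -47] -> [-44, -34, -5, 40, 47] -> [-39, -29, 0, 45, 52] -> [-39, -29, 0, 45, 52]
  [-21, 13, -27, 9, 3, -21, -33, 19, 16, 11] -> [21, -13, 27, -9, -3, 21, 33, -19, -16, -11] -> [26, -8, 32, -4, 2, 26, 38, -14, -11, -6] -> [26, -8, 32, -4, 2, 38, -14, -11, -6]

[14, -30, 53, -11, 33, -31, 12, -7]; [-11, -10, 43, 55, 15, 2, -44, 14, -41]; [38, 49, 2, 36]; [-39, -29, 0, 45, 52]; [26, -8, 32, -4, 2, 38, -14, -11, -6]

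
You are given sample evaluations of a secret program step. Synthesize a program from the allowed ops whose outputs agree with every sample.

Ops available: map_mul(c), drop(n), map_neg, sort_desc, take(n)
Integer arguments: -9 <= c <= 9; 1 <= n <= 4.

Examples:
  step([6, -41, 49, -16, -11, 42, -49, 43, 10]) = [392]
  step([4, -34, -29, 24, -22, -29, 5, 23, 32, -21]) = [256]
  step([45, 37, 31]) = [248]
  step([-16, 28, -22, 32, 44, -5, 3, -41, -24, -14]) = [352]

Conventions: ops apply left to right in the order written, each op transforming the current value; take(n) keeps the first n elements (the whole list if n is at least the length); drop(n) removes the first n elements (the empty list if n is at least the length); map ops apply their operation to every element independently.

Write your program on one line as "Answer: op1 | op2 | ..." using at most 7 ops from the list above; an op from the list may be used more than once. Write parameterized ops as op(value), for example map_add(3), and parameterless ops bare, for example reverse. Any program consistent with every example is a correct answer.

drop(2) | sort_desc | take(1) | map_neg | map_mul(8) | map_neg

Check, running the answer program on each example:
  [6, -41, 49, -16, -11, 42, -49, 43, 10] -> [49, -16, -11, 42, -49, 43, 10] -> [49, 43, 42, 10, -11, -16, -49] -> [49] -> [-49] -> [-392] -> [392]
  [4, -34, -29, 24, -22, -29, 5, 23, 32, -21] -> [-29, 24, -22, -29, 5, 23, 32, -21] -> [32, 24, 23, 5, -21, -22, -29, -29] -> [32] -> [-32] -> [-256] -> [256]
  [45, 37, 31] -> [31] -> [31] -> [31] -> [-31] -> [-248] -> [248]
  [-16, 28, -22, 32, 44, -5, 3, -41, -24, -14] -> [-22, 32, 44, -5, 3, -41, -24, -14] -> [44, 32, 3, -5, -14, -22, -24, -41] -> [44] -> [-44] -> [-352] -> [352]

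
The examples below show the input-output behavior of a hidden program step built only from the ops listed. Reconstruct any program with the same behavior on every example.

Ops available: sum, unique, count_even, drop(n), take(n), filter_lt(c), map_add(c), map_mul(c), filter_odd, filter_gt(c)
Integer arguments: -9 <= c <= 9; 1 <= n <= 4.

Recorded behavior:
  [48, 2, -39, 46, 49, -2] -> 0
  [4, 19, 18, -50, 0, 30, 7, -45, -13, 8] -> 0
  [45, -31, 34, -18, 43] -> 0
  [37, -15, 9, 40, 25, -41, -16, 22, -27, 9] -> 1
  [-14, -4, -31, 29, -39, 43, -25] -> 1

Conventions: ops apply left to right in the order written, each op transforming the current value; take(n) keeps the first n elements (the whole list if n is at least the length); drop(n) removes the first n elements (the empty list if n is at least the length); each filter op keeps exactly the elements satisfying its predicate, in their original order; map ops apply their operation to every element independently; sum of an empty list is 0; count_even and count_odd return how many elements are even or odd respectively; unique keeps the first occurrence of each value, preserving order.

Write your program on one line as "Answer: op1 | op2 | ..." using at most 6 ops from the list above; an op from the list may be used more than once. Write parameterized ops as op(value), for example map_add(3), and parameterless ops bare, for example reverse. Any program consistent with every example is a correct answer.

filter_odd | unique | filter_lt(1) | map_mul(6) | drop(2) | count_even

Check, running the answer program on each example:
  [48, 2, -39, 46, 49, -2] -> [-39, 49] -> [-39, 49] -> [-39] -> [-234] -> [] -> 0
  [4, 19, 18, -50, 0, 30, 7, -45, -13, 8] -> [19, 7, -45, -13] -> [19, 7, -45, -13] -> [-45, -13] -> [-270, -78] -> [] -> 0
  [45, -31, 34, -18, 43] -> [45, -31, 43] -> [45, -31, 43] -> [-31] -> [-186] -> [] -> 0
  [37, -15, 9, 40, 25, -41, -16, 22, -27, 9] -> [37, -15, 9, 25, -41, -27, 9] -> [37, -15, 9, 25, -41, -27] -> [-15, -41, -27] -> [-90, -246, -162] -> [-162] -> 1
  [-14, -4, -31, 29, -39, 43, -25] -> [-31, 29, -39, 43, -25] -> [-31, 29, -39, 43, -25] -> [-31, -39, -25] -> [-186, -234, -150] -> [-150] -> 1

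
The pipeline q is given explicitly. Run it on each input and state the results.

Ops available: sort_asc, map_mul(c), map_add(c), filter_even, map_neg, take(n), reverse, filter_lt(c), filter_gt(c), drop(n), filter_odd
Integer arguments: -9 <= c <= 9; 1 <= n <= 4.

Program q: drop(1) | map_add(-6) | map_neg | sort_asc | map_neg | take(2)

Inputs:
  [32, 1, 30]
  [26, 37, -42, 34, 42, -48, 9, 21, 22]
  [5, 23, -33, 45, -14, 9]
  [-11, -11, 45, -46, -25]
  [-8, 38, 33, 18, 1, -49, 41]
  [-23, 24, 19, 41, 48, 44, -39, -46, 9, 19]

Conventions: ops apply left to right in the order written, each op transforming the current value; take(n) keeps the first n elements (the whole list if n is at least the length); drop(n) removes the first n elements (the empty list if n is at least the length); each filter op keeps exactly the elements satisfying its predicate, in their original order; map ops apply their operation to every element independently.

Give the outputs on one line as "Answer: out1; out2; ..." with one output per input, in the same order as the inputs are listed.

Execution, op by op:
  [32, 1, 30] -> [1, 30] -> [-5, 24] -> [5, -24] -> [-24, 5] -> [24, -5] -> [24, -5]
  [26, 37, -42, 34, 42, -48, 9, 21, 22] -> [37, -42, 34, 42, -48, 9, 21, 22] -> [31, -48, 28, 36, -54, 3, 15, 16] -> [-31, 48, -28, -36, 54, -3, -15, -16] -> [-36, -31, -28, -16, -15, -3, 48, 54] -> [36, 31, 28, 16, 15, 3, -48, -54] -> [36, 31]
  [5, 23, -33, 45, -14, 9] -> [23, -33, 45, -14, 9] -> [17, -39, 39, -20, 3] -> [-17, 39, -39, 20, -3] -> [-39, -17, -3, 20, 39] -> [39, 17, 3, -20, -39] -> [39, 17]
  [-11, -11, 45, -46, -25] -> [-11, 45, -46, -25] -> [-17, 39, -52, -31] -> [17, -39, 52, 31] -> [-39, 17, 31, 52] -> [39, -17, -31, -52] -> [39, -17]
  [-8, 38, 33, 18, 1, -49, 41] -> [38, 33, 18, 1, -49, 41] -> [32, 27, 12, -5, -55, 35] -> [-32, -27, -12, 5, 55, -35] -> [-35, -32, -27, -12, 5, 55] -> [35, 32, 27, 12, -5, -55] -> [35, 32]
  [-23, 24, 19, 41, 48, 44, -39, -46, 9, 19] -> [24, 19, 41, 48, 44, -39, -46, 9, 19] -> [18, 13, 35, 42, 38, -45, -52, 3, 13] -> [-18, -13, -35, -42, -38, 45, 52, -3, -13] -> [-42, -38, -35, -18, -13, -13, -3, 45, 52] -> [42, 38, 35, 18, 13, 13, 3, -45, -52] -> [42, 38]

[24, -5]; [36, 31]; [39, 17]; [39, -17]; [35, 32]; [42, 38]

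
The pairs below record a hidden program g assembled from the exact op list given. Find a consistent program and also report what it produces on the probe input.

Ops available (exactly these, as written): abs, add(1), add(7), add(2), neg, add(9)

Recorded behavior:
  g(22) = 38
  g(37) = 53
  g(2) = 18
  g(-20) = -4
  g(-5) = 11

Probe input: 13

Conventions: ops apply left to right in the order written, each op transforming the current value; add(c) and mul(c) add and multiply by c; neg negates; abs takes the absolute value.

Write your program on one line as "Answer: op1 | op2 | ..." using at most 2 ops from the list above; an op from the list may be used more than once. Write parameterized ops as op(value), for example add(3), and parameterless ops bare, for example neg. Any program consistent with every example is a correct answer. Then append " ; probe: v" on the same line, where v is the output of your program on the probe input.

add(7) | add(9) ; probe: 29

Check, running the answer program on each example:
  22 -> 29 -> 38
  37 -> 44 -> 53
  2 -> 9 -> 18
  -20 -> -13 -> -4
  -5 -> 2 -> 11
  probe: 13 -> 20 -> 29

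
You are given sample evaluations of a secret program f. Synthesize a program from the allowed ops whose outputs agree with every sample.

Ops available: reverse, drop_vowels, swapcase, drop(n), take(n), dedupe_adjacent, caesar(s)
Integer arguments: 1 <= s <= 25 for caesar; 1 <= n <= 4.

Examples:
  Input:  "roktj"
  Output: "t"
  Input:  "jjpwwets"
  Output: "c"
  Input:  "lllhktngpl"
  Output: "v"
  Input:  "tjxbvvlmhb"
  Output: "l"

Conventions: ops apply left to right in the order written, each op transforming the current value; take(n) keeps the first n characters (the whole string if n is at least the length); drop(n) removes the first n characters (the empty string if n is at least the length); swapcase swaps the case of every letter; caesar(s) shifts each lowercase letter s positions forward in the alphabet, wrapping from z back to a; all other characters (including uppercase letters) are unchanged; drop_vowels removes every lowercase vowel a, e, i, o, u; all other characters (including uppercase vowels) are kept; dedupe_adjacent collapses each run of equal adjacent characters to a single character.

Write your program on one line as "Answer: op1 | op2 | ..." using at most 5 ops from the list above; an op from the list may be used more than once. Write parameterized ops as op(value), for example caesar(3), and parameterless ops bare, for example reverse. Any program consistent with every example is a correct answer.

reverse | take(1) | caesar(13) | caesar(10) | caesar(13)

Check, running the answer program on each example:
  "roktj" -> "jtkor" -> "j" -> "w" -> "g" -> "t"
  "jjpwwets" -> "stewwpjj" -> "s" -> "f" -> "p" -> "c"
  "lllhktngpl" -> "lpgntkhlll" -> "l" -> "y" -> "i" -> "v"
  "tjxbvvlmhb" -> "bhmlvvbxjt" -> "b" -> "o" -> "y" -> "l"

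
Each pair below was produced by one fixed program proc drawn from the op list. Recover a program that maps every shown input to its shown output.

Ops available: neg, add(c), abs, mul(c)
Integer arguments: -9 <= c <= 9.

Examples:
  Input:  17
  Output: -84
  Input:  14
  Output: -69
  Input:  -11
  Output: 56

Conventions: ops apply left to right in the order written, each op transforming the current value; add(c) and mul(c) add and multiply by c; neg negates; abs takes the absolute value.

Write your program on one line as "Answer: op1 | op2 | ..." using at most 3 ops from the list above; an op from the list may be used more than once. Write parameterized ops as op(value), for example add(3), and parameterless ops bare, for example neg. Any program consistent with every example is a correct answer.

neg | mul(5) | add(1)

Check, running the answer program on each example:
  17 -> -17 -> -85 -> -84
  14 -> -14 -> -70 -> -69
  -11 -> 11 -> 55 -> 56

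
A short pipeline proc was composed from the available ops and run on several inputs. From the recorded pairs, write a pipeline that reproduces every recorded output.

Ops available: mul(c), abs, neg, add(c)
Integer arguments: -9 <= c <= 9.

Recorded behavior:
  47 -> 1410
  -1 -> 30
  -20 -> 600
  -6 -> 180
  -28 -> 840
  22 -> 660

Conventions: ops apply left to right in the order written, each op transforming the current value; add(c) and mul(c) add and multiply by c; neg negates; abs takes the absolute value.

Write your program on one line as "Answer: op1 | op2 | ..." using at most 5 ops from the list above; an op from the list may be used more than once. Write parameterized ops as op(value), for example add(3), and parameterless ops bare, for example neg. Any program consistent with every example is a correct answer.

abs | mul(6) | neg | mul(5) | abs

Check, running the answer program on each example:
  47 -> 47 -> 282 -> -282 -> -1410 -> 1410
  -1 -> 1 -> 6 -> -6 -> -30 -> 30
  -20 -> 20 -> 120 -> -120 -> -600 -> 600
  -6 -> 6 -> 36 -> -36 -> -180 -> 180
  -28 -> 28 -> 168 -> -168 -> -840 -> 840
  22 -> 22 -> 132 -> -132 -> -660 -> 660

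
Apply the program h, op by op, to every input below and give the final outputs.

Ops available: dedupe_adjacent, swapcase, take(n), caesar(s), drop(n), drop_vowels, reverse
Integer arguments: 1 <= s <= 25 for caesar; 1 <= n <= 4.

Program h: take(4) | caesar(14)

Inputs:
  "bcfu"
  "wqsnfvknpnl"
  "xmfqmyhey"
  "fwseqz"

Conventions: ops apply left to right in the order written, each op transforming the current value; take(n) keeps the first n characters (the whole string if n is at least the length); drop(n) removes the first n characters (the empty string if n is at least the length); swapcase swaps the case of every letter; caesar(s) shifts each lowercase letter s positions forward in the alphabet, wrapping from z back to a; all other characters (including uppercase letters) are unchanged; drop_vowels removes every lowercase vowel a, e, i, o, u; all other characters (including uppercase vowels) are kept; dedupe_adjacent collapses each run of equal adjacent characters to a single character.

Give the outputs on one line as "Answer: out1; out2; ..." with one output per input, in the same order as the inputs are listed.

Execution, op by op:
  "bcfu" -> "bcfu" -> "pqti"
  "wqsnfvknpnl" -> "wqsn" -> "kegb"
  "xmfqmyhey" -> "xmfq" -> "late"
  "fwseqz" -> "fwse" -> "tkgs"

"pqti"; "kegb"; "late"; "tkgs"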